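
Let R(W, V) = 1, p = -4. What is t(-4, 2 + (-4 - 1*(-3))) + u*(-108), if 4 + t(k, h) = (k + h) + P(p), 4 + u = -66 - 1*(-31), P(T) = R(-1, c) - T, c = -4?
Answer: 4210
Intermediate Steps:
P(T) = 1 - T
u = -39 (u = -4 + (-66 - 1*(-31)) = -4 + (-66 + 31) = -4 - 35 = -39)
t(k, h) = 1 + h + k (t(k, h) = -4 + ((k + h) + (1 - 1*(-4))) = -4 + ((h + k) + (1 + 4)) = -4 + ((h + k) + 5) = -4 + (5 + h + k) = 1 + h + k)
t(-4, 2 + (-4 - 1*(-3))) + u*(-108) = (1 + (2 + (-4 - 1*(-3))) - 4) - 39*(-108) = (1 + (2 + (-4 + 3)) - 4) + 4212 = (1 + (2 - 1) - 4) + 4212 = (1 + 1 - 4) + 4212 = -2 + 4212 = 4210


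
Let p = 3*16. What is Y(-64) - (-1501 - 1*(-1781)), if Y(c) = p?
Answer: -232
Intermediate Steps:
p = 48
Y(c) = 48
Y(-64) - (-1501 - 1*(-1781)) = 48 - (-1501 - 1*(-1781)) = 48 - (-1501 + 1781) = 48 - 1*280 = 48 - 280 = -232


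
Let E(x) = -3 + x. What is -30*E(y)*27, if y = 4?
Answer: -810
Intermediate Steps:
-30*E(y)*27 = -30*(-3 + 4)*27 = -30*1*27 = -30*27 = -810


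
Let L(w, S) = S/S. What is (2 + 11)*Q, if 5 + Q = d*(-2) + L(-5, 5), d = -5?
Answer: 78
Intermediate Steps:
L(w, S) = 1
Q = 6 (Q = -5 + (-5*(-2) + 1) = -5 + (10 + 1) = -5 + 11 = 6)
(2 + 11)*Q = (2 + 11)*6 = 13*6 = 78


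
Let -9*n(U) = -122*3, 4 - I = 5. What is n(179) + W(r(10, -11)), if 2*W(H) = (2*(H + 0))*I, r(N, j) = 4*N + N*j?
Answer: 332/3 ≈ 110.67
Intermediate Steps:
I = -1 (I = 4 - 1*5 = 4 - 5 = -1)
n(U) = 122/3 (n(U) = -(-122)*3/9 = -⅑*(-366) = 122/3)
W(H) = -H (W(H) = ((2*(H + 0))*(-1))/2 = ((2*H)*(-1))/2 = (-2*H)/2 = -H)
n(179) + W(r(10, -11)) = 122/3 - 10*(4 - 11) = 122/3 - 10*(-7) = 122/3 - 1*(-70) = 122/3 + 70 = 332/3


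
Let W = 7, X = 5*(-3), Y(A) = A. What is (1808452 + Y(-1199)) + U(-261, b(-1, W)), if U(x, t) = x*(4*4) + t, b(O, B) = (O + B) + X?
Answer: 1803068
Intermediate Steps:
X = -15
b(O, B) = -15 + B + O (b(O, B) = (O + B) - 15 = (B + O) - 15 = -15 + B + O)
U(x, t) = t + 16*x (U(x, t) = x*16 + t = 16*x + t = t + 16*x)
(1808452 + Y(-1199)) + U(-261, b(-1, W)) = (1808452 - 1199) + ((-15 + 7 - 1) + 16*(-261)) = 1807253 + (-9 - 4176) = 1807253 - 4185 = 1803068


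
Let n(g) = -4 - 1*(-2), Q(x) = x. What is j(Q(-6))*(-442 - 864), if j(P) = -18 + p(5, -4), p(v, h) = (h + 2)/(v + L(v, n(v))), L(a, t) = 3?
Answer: 47669/2 ≈ 23835.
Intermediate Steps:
n(g) = -2 (n(g) = -4 + 2 = -2)
p(v, h) = (2 + h)/(3 + v) (p(v, h) = (h + 2)/(v + 3) = (2 + h)/(3 + v))
j(P) = -73/4 (j(P) = -18 + (2 - 4)/(3 + 5) = -18 - 2/8 = -18 + (⅛)*(-2) = -18 - ¼ = -73/4)
j(Q(-6))*(-442 - 864) = -73*(-442 - 864)/4 = -73/4*(-1306) = 47669/2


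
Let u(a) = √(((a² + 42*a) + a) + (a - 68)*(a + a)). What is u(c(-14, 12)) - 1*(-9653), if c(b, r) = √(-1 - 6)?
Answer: 9653 + 7^(¼)*√(-93*I - 3*√7) ≈ 9663.6 - 11.575*I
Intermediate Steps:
c(b, r) = I*√7 (c(b, r) = √(-7) = I*√7)
u(a) = √(a² + 43*a + 2*a*(-68 + a)) (u(a) = √((a² + 43*a) + (-68 + a)*(2*a)) = √((a² + 43*a) + 2*a*(-68 + a)) = √(a² + 43*a + 2*a*(-68 + a)))
u(c(-14, 12)) - 1*(-9653) = √3*√((I*√7)*(-31 + I*√7)) - 1*(-9653) = √3*√(I*√7*(-31 + I*√7)) + 9653 = √3*(7^(¼)*√(I*(-31 + I*√7))) + 9653 = √3*7^(¼)*√(I*(-31 + I*√7)) + 9653 = 9653 + √3*7^(¼)*√(I*(-31 + I*√7))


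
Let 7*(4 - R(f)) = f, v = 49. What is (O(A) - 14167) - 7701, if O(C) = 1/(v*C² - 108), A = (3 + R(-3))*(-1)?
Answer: -56769327/2596 ≈ -21868.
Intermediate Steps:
R(f) = 4 - f/7
A = -52/7 (A = (3 + (4 - ⅐*(-3)))*(-1) = (3 + (4 + 3/7))*(-1) = (3 + 31/7)*(-1) = (52/7)*(-1) = -52/7 ≈ -7.4286)
O(C) = 1/(-108 + 49*C²) (O(C) = 1/(49*C² - 108) = 1/(-108 + 49*C²))
(O(A) - 14167) - 7701 = (1/(-108 + 49*(-52/7)²) - 14167) - 7701 = (1/(-108 + 49*(2704/49)) - 14167) - 7701 = (1/(-108 + 2704) - 14167) - 7701 = (1/2596 - 14167) - 7701 = -36777531/2596 - 7701 = -56769327/2596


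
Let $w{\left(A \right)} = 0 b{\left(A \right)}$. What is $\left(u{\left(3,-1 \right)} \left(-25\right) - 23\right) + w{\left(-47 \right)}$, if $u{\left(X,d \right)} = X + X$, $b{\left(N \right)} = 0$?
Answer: $-173$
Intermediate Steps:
$u{\left(X,d \right)} = 2 X$
$w{\left(A \right)} = 0$ ($w{\left(A \right)} = 0 \cdot 0 = 0$)
$\left(u{\left(3,-1 \right)} \left(-25\right) - 23\right) + w{\left(-47 \right)} = \left(2 \cdot 3 \left(-25\right) - 23\right) + 0 = \left(6 \left(-25\right) - 23\right) + 0 = \left(-150 - 23\right) + 0 = -173 + 0 = -173$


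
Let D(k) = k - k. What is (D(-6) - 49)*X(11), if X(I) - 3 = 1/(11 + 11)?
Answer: -3283/22 ≈ -149.23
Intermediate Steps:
X(I) = 67/22 (X(I) = 3 + 1/(11 + 11) = 3 + 1/22 = 67/22)
D(k) = 0
(D(-6) - 49)*X(11) = (0 - 49)*(67/22) = -49*67/22 = -3283/22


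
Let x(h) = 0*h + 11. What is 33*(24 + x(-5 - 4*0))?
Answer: 1155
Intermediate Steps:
x(h) = 11 (x(h) = 0 + 11 = 11)
33*(24 + x(-5 - 4*0)) = 33*(24 + 11) = 33*35 = 1155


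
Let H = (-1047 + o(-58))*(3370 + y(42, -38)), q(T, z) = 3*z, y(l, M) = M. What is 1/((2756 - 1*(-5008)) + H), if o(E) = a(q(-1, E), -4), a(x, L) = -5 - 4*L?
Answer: -1/3444188 ≈ -2.9034e-7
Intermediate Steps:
o(E) = 11 (o(E) = -5 - 4*(-4) = -5 + 16 = 11)
H = -3451952 (H = (-1047 + 11)*(3370 - 38) = -1036*3332 = -3451952)
1/((2756 - 1*(-5008)) + H) = 1/((2756 - 1*(-5008)) - 3451952) = 1/((2756 + 5008) - 3451952) = 1/(7764 - 3451952) = 1/(-3444188) = -1/3444188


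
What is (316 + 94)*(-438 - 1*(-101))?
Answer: -138170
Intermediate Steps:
(316 + 94)*(-438 - 1*(-101)) = 410*(-438 + 101) = 410*(-337) = -138170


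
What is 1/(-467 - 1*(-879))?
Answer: 1/412 ≈ 0.0024272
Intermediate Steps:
1/(-467 - 1*(-879)) = 1/(-467 + 879) = 1/412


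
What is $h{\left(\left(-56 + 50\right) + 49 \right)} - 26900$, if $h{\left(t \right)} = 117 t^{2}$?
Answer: $189433$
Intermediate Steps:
$h{\left(\left(-56 + 50\right) + 49 \right)} - 26900 = 117 \left(\left(-56 + 50\right) + 49\right)^{2} - 26900 = 117 \left(-6 + 49\right)^{2} - 26900 = 117 \cdot 43^{2} - 26900 = 117 \cdot 1849 - 26900 = 216333 - 26900 = 189433$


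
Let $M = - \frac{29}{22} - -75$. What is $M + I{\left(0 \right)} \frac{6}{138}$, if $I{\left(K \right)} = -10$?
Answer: $\frac{37063}{506} \approx 73.247$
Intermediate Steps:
$M = \frac{1621}{22}$ ($M = \left(-29\right) \frac{1}{22} + 75 = - \frac{29}{22} + 75 = \frac{1621}{22} \approx 73.682$)
$M + I{\left(0 \right)} \frac{6}{138} = \frac{1621}{22} - 10 \cdot \frac{6}{138} = \frac{1621}{22} - 10 \cdot 6 \cdot \frac{1}{138} = \frac{1621}{22} - \frac{10}{23} = \frac{37063}{506}$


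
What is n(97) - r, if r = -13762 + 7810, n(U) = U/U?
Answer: 5953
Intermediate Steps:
n(U) = 1
r = -5952
n(97) - r = 1 - 1*(-5952) = 1 + 5952 = 5953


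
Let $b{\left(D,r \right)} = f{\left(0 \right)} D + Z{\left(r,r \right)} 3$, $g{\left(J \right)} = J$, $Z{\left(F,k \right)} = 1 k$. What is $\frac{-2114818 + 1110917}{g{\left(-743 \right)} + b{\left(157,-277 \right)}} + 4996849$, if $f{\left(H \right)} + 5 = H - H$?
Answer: $\frac{11788570692}{2359} \approx 4.9973 \cdot 10^{6}$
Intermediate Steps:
$Z{\left(F,k \right)} = k$
$f{\left(H \right)} = -5$ ($f{\left(H \right)} = -5 + \left(H - H\right) = -5 + 0 = -5$)
$b{\left(D,r \right)} = - 5 D + 3 r$ ($b{\left(D,r \right)} = - 5 D + r 3 = - 5 D + 3 r$)
$\frac{-2114818 + 1110917}{g{\left(-743 \right)} + b{\left(157,-277 \right)}} + 4996849 = \frac{-2114818 + 1110917}{-743 + \left(\left(-5\right) 157 + 3 \left(-277\right)\right)} + 4996849 = - \frac{1003901}{-743 - 1616} + 4996849 = - \frac{1003901}{-2359} + 4996849 = \left(-1003901\right) \left(- \frac{1}{2359}\right) + 4996849 = \frac{1003901}{2359} + 4996849 = \frac{11788570692}{2359}$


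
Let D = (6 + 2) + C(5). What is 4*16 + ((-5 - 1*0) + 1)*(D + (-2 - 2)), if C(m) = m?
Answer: 28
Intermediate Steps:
D = 13 (D = (6 + 2) + 5 = 8 + 5 = 13)
4*16 + ((-5 - 1*0) + 1)*(D + (-2 - 2)) = 4*16 + ((-5 - 1*0) + 1)*(13 + (-2 - 2)) = 64 + ((-5 + 0) + 1)*(13 - 4) = 64 + (-5 + 1)*9 = 64 - 4*9 = 64 - 36 = 28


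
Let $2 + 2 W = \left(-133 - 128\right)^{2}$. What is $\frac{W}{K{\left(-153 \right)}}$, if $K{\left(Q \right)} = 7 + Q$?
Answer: $- \frac{68119}{292} \approx -233.28$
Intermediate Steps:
$W = \frac{68119}{2}$ ($W = -1 + \frac{\left(-133 - 128\right)^{2}}{2} = -1 + \frac{\left(-261\right)^{2}}{2} = -1 + \frac{1}{2} \cdot 68121 = -1 + \frac{68121}{2} = \frac{68119}{2} \approx 34060.0$)
$\frac{W}{K{\left(-153 \right)}} = \frac{68119}{2 \left(7 - 153\right)} = \frac{68119}{2 \left(-146\right)} = \frac{68119}{2} \left(- \frac{1}{146}\right) = - \frac{68119}{292}$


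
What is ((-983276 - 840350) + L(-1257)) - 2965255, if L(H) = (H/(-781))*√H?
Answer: -4788881 + 1257*I*√1257/781 ≈ -4.7889e+6 + 57.063*I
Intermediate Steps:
L(H) = -H^(3/2)/781 (L(H) = (H*(-1/781))*√H = (-H/781)*√H = -H^(3/2)/781)
((-983276 - 840350) + L(-1257)) - 2965255 = ((-983276 - 840350) - (-1257)*I*√1257/781) - 2965255 = (-1823626 - (-1257)*I*√1257/781) - 2965255 = (-1823626 + 1257*I*√1257/781) - 2965255 = -4788881 + 1257*I*√1257/781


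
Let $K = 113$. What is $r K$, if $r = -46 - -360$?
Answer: $35482$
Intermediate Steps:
$r = 314$ ($r = -46 + 360 = 314$)
$r K = 314 \cdot 113 = 35482$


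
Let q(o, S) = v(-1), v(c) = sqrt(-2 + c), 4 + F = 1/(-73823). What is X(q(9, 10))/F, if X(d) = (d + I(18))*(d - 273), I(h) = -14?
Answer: -93976679/98431 + 21187201*I*sqrt(3)/295293 ≈ -954.75 + 124.27*I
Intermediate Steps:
F = -295293/73823 (F = -4 + 1/(-73823) = -4 - 1/73823 = -295293/73823 ≈ -4.0000)
q(o, S) = I*sqrt(3) (q(o, S) = sqrt(-2 - 1) = sqrt(-3) = I*sqrt(3))
X(d) = (-273 + d)*(-14 + d) (X(d) = (d - 14)*(d - 273) = (-14 + d)*(-273 + d) = (-273 + d)*(-14 + d))
X(q(9, 10))/F = (3822 + (I*sqrt(3))**2 - 287*I*sqrt(3))/(-295293/73823) = (3822 - 3 - 287*I*sqrt(3))*(-73823/295293) = (3819 - 287*I*sqrt(3))*(-73823/295293) = -93976679/98431 + 21187201*I*sqrt(3)/295293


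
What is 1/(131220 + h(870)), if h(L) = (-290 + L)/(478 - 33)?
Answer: 89/11678696 ≈ 7.6207e-6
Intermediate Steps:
h(L) = -58/89 + L/445 (h(L) = (-290 + L)/445 = (-290 + L)*(1/445) = -58/89 + L/445)
1/(131220 + h(870)) = 1/(131220 + (-58/89 + (1/445)*870)) = 1/(131220 + (-58/89 + 174/89)) = 1/(131220 + 116/89) = 1/(11678696/89) = 89/11678696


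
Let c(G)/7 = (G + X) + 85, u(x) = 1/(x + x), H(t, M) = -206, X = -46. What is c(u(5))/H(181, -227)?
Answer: -2737/2060 ≈ -1.3286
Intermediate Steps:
u(x) = 1/(2*x)
c(G) = 273 + 7*G (c(G) = 7*((G - 46) + 85) = 7*((-46 + G) + 85) = 7*(39 + G) = 273 + 7*G)
c(u(5))/H(181, -227) = (273 + 7*((½)/5))/(-206) = (273 + 7*((½)*(⅕)))*(-1/206) = (273 + 7*(⅒))*(-1/206) = (273 + 7/10)*(-1/206) = (2737/10)*(-1/206) = -2737/2060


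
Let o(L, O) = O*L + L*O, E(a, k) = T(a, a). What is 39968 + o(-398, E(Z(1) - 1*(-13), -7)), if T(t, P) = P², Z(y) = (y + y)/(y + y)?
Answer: -116048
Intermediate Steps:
Z(y) = 1 (Z(y) = (2*y)/((2*y)) = (2*y)*(1/(2*y)) = 1)
E(a, k) = a²
o(L, O) = 2*L*O (o(L, O) = L*O + L*O = 2*L*O)
39968 + o(-398, E(Z(1) - 1*(-13), -7)) = 39968 + 2*(-398)*(1 - 1*(-13))² = 39968 + 2*(-398)*(1 + 13)² = 39968 + 2*(-398)*14² = 39968 + 2*(-398)*196 = 39968 - 156016 = -116048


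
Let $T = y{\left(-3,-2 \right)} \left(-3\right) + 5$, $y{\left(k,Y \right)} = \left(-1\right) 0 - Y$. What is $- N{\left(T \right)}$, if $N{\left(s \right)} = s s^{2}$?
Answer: $1$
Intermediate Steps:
$y{\left(k,Y \right)} = - Y$ ($y{\left(k,Y \right)} = 0 - Y = - Y$)
$T = -1$ ($T = \left(-1\right) \left(-2\right) \left(-3\right) + 5 = 2 \left(-3\right) + 5 = -6 + 5 = -1$)
$N{\left(s \right)} = s^{3}$
$- N{\left(T \right)} = - \left(-1\right)^{3} = \left(-1\right) \left(-1\right) = 1$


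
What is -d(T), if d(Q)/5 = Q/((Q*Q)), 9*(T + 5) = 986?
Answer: -45/941 ≈ -0.047821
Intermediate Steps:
T = 941/9 (T = -5 + (⅑)*986 = -5 + 986/9 = 941/9 ≈ 104.56)
d(Q) = 5/Q (d(Q) = 5*(Q/((Q*Q))) = 5*(Q/(Q²)) = 5*(Q/Q²) = 5/Q)
-d(T) = -5/941/9 = -5*9/941 = -1*45/941 = -45/941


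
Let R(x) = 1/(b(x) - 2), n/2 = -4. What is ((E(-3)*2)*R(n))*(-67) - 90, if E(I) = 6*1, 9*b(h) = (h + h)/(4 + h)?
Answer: 2988/7 ≈ 426.86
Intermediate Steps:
n = -8 (n = 2*(-4) = -8)
b(h) = 2*h/(9*(4 + h)) (b(h) = ((h + h)/(4 + h))/9 = ((2*h)/(4 + h))/9 = (2*h/(4 + h))/9 = 2*h/(9*(4 + h)))
R(x) = 1/(-2 + 2*x/(9*(4 + x))) (R(x) = 1/(2*x/(9*(4 + x)) - 2) = 1/(-2 + 2*x/(9*(4 + x))))
E(I) = 6
((E(-3)*2)*R(n))*(-67) - 90 = ((6*2)*(9*(4 - 8)/(8*(-9 - 2*(-8)))))*(-67) - 90 = (12*((9/8)*(-4)/(-9 + 16)))*(-67) - 90 = (12*((9/8)*(-4)/7))*(-67) - 90 = (12*((9/8)*(⅐)*(-4)))*(-67) - 90 = (12*(-9/14))*(-67) - 90 = -54/7*(-67) - 90 = 3618/7 - 90 = 2988/7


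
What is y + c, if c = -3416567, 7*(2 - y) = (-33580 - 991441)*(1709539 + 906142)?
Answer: 2681104038346/7 ≈ 3.8301e+11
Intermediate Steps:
y = 2681127954315/7 (y = 2 - (-33580 - 991441)*(1709539 + 906142)/7 = 2 - (-1025021)*2615681/7 = 2 - ⅐*(-2681127954301) = 2 + 2681127954301/7 = 2681127954315/7 ≈ 3.8302e+11)
y + c = 2681127954315/7 - 3416567 = 2681104038346/7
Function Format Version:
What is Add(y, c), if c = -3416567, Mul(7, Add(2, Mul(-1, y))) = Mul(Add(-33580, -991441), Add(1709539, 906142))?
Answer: Rational(2681104038346, 7) ≈ 3.8301e+11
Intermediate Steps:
y = Rational(2681127954315, 7) (y = Add(2, Mul(Rational(-1, 7), Mul(Add(-33580, -991441), Add(1709539, 906142)))) = Add(2, Mul(Rational(-1, 7), Mul(-1025021, 2615681))) = Add(2, Mul(Rational(-1, 7), -2681127954301)) = Add(2, Rational(2681127954301, 7)) = Rational(2681127954315, 7) ≈ 3.8302e+11)
Add(y, c) = Add(Rational(2681127954315, 7), -3416567) = Rational(2681104038346, 7)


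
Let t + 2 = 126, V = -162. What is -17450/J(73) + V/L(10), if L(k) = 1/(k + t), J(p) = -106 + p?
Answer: -698914/33 ≈ -21179.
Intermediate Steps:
t = 124 (t = -2 + 126 = 124)
L(k) = 1/(124 + k) (L(k) = 1/(k + 124) = 1/(124 + k))
-17450/J(73) + V/L(10) = -17450/(-106 + 73) - 162/(1/(124 + 10)) = -17450/(-33) - 162/(1/134) = -17450*(-1/33) - 162/1/134 = 17450/33 - 162*134 = 17450/33 - 21708 = -698914/33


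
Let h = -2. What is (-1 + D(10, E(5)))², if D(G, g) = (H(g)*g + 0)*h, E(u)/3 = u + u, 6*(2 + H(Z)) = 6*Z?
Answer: 2825761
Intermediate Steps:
H(Z) = -2 + Z (H(Z) = -2 + (6*Z)/6 = -2 + Z)
E(u) = 6*u (E(u) = 3*(u + u) = 3*(2*u) = 6*u)
D(G, g) = -2*g*(-2 + g) (D(G, g) = ((-2 + g)*g + 0)*(-2) = (g*(-2 + g) + 0)*(-2) = (g*(-2 + g))*(-2) = -2*g*(-2 + g))
(-1 + D(10, E(5)))² = (-1 + 2*(6*5)*(2 - 6*5))² = (-1 + 2*30*(2 - 1*30))² = (-1 + 2*30*(2 - 30))² = (-1 + 2*30*(-28))² = (-1 - 1680)² = (-1681)² = 2825761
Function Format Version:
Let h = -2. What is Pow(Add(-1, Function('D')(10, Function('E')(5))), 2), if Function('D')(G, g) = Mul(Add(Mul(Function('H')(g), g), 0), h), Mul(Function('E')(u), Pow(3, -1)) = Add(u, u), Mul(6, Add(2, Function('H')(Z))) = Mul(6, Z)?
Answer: 2825761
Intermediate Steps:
Function('H')(Z) = Add(-2, Z) (Function('H')(Z) = Add(-2, Mul(Rational(1, 6), Mul(6, Z))) = Add(-2, Z))
Function('E')(u) = Mul(6, u) (Function('E')(u) = Mul(3, Add(u, u)) = Mul(3, Mul(2, u)) = Mul(6, u))
Function('D')(G, g) = Mul(-2, g, Add(-2, g)) (Function('D')(G, g) = Mul(Add(Mul(Add(-2, g), g), 0), -2) = Mul(Add(Mul(g, Add(-2, g)), 0), -2) = Mul(Mul(g, Add(-2, g)), -2) = Mul(-2, g, Add(-2, g)))
Pow(Add(-1, Function('D')(10, Function('E')(5))), 2) = Pow(Add(-1, Mul(2, Mul(6, 5), Add(2, Mul(-1, Mul(6, 5))))), 2) = Pow(Add(-1, Mul(2, 30, Add(2, Mul(-1, 30)))), 2) = Pow(Add(-1, Mul(2, 30, Add(2, -30))), 2) = Pow(Add(-1, Mul(2, 30, -28)), 2) = Pow(Add(-1, -1680), 2) = Pow(-1681, 2) = 2825761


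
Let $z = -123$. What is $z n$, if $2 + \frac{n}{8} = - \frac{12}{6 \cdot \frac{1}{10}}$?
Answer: $21648$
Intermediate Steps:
$n = -176$ ($n = -16 + 8 \left(- \frac{12}{6 \cdot \frac{1}{10}}\right) = -16 + 8 \left(- \frac{12}{\frac{3}{5}}\right) = -16 + 8 \left(\left(-12\right) \frac{5}{3}\right) = -16 + 8 \left(-20\right) = -16 - 160 = -176$)
$z n = \left(-123\right) \left(-176\right) = 21648$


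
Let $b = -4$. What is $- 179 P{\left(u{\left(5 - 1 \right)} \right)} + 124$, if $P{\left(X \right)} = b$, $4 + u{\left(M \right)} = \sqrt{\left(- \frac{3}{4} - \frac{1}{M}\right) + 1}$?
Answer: $840$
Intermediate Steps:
$u{\left(M \right)} = -4 + \sqrt{\frac{1}{4} - \frac{1}{M}}$ ($u{\left(M \right)} = -4 + \sqrt{\left(- \frac{3}{4} - \frac{1}{M}\right) + 1} = -4 + \sqrt{\frac{1}{4} - \frac{1}{M}}$)
$P{\left(X \right)} = -4$
$- 179 P{\left(u{\left(5 - 1 \right)} \right)} + 124 = \left(-179\right) \left(-4\right) + 124 = 716 + 124 = 840$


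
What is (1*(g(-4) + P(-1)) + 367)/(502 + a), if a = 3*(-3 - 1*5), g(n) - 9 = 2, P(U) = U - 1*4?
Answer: 373/478 ≈ 0.78033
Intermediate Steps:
P(U) = -4 + U (P(U) = U - 4 = -4 + U)
g(n) = 11 (g(n) = 9 + 2 = 11)
a = -24 (a = 3*(-3 - 5) = 3*(-8) = -24)
(1*(g(-4) + P(-1)) + 367)/(502 + a) = (1*(11 + (-4 - 1)) + 367)/(502 - 24) = (1*(11 - 5) + 367)/478 = (1*6 + 367)*(1/478) = (6 + 367)*(1/478) = 373*(1/478) = 373/478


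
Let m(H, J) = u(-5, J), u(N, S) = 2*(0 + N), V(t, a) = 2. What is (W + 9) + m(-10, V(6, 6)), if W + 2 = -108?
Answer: -111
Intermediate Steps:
u(N, S) = 2*N
m(H, J) = -10 (m(H, J) = 2*(-5) = -10)
W = -110 (W = -2 - 108 = -110)
(W + 9) + m(-10, V(6, 6)) = (-110 + 9) - 10 = -101 - 10 = -111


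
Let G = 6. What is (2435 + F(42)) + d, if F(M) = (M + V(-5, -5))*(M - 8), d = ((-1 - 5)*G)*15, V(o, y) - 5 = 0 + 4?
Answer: 3629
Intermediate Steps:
V(o, y) = 9 (V(o, y) = 5 + (0 + 4) = 5 + 4 = 9)
d = -540 (d = ((-1 - 5)*6)*15 = -6*6*15 = -36*15 = -540)
F(M) = (-8 + M)*(9 + M) (F(M) = (M + 9)*(M - 8) = (9 + M)*(-8 + M) = (-8 + M)*(9 + M))
(2435 + F(42)) + d = (2435 + (-72 + 42 + 42²)) - 540 = (2435 + (-72 + 42 + 1764)) - 540 = (2435 + 1734) - 540 = 4169 - 540 = 3629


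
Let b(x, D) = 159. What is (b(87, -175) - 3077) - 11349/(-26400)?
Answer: -25674617/8800 ≈ -2917.6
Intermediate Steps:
(b(87, -175) - 3077) - 11349/(-26400) = (159 - 3077) - 11349/(-26400) = -2918 - 11349*(-1/26400) = -2918 + 3783/8800 = -25674617/8800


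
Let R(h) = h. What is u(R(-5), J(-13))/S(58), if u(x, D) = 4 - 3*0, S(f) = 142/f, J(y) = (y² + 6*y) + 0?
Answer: 116/71 ≈ 1.6338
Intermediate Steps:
J(y) = y² + 6*y
u(x, D) = 4 (u(x, D) = 4 + 0 = 4)
u(R(-5), J(-13))/S(58) = 4/((142/58)) = 4/((142*(1/58))) = 4/(71/29) = 4*(29/71) = 116/71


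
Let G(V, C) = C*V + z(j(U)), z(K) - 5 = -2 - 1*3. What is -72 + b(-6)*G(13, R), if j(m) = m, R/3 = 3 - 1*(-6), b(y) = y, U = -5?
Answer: -2178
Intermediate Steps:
R = 27 (R = 3*(3 - 1*(-6)) = 3*(3 + 6) = 3*9 = 27)
z(K) = 0 (z(K) = 5 + (-2 - 1*3) = 5 + (-2 - 3) = 5 - 5 = 0)
G(V, C) = C*V (G(V, C) = C*V + 0 = C*V)
-72 + b(-6)*G(13, R) = -72 - 162*13 = -72 - 6*351 = -72 - 2106 = -2178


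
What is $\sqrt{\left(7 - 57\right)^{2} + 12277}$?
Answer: $\sqrt{14777} \approx 121.56$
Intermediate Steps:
$\sqrt{\left(7 - 57\right)^{2} + 12277} = \sqrt{\left(-50\right)^{2} + 12277} = \sqrt{2500 + 12277} = \sqrt{14777}$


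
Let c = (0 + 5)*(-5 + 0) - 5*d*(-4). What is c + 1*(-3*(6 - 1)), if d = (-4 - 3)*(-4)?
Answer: 520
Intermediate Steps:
d = 28 (d = -7*(-4) = 28)
c = 535 (c = (0 + 5)*(-5 + 0) - 140*(-4) = 5*(-5) - 5*(-112) = -25 + 560 = 535)
c + 1*(-3*(6 - 1)) = 535 + 1*(-3*(6 - 1)) = 535 + 1*(-3*5) = 535 + 1*(-15) = 535 - 15 = 520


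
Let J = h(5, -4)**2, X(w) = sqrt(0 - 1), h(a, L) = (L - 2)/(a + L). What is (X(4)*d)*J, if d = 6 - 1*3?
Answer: 108*I ≈ 108.0*I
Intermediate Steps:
h(a, L) = (-2 + L)/(L + a)
d = 3 (d = 6 - 3 = 3)
X(w) = I (X(w) = sqrt(-1) = I)
J = 36 (J = ((-2 - 4)/(-4 + 5))**2 = (-6/1)**2 = (1*(-6))**2 = (-6)**2 = 36)
(X(4)*d)*J = (I*3)*36 = (3*I)*36 = 108*I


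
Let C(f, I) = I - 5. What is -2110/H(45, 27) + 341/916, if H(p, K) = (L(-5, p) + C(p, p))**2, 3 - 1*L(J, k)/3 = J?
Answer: -67003/468992 ≈ -0.14287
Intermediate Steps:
C(f, I) = -5 + I
L(J, k) = 9 - 3*J
H(p, K) = (19 + p)**2 (H(p, K) = ((9 - 3*(-5)) + (-5 + p))**2 = ((9 + 15) + (-5 + p))**2 = (24 + (-5 + p))**2 = (19 + p)**2)
-2110/H(45, 27) + 341/916 = -2110/(19 + 45)**2 + 341/916 = -2110/(64**2) + 341*(1/916) = -2110/4096 + 341/916 = -2110*1/4096 + 341/916 = -1055/2048 + 341/916 = -67003/468992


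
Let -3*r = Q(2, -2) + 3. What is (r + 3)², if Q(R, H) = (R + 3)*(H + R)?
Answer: 4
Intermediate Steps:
Q(R, H) = (3 + R)*(H + R)
r = -1 (r = -((2² + 3*(-2) + 3*2 - 2*2) + 3)/3 = -((4 - 6 + 6 - 4) + 3)/3 = -(0 + 3)/3 = -⅓*3 = -1)
(r + 3)² = (-1 + 3)² = 2² = 4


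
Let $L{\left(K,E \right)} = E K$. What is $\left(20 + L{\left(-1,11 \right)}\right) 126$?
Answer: $1134$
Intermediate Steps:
$\left(20 + L{\left(-1,11 \right)}\right) 126 = \left(20 + 11 \left(-1\right)\right) 126 = \left(20 - 11\right) 126 = 9 \cdot 126 = 1134$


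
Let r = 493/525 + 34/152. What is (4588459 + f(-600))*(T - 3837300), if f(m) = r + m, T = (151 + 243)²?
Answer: -168505627553734388/9975 ≈ -1.6893e+13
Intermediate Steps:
r = 46393/39900 (r = 493*(1/525) + 34*(1/152) = 493/525 + 17/76 = 46393/39900 ≈ 1.1627)
T = 155236 (T = 394² = 155236)
f(m) = 46393/39900 + m
(4588459 + f(-600))*(T - 3837300) = (4588459 + (46393/39900 - 600))*(155236 - 3837300) = (4588459 - 23893607/39900)*(-3682064) = (183055620493/39900)*(-3682064) = -168505627553734388/9975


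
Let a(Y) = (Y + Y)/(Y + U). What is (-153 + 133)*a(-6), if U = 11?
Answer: 48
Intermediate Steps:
a(Y) = 2*Y/(11 + Y) (a(Y) = (Y + Y)/(Y + 11) = (2*Y)/(11 + Y) = 2*Y/(11 + Y))
(-153 + 133)*a(-6) = (-153 + 133)*(2*(-6)/(11 - 6)) = -40*(-6)/5 = -20*(-12/5) = 48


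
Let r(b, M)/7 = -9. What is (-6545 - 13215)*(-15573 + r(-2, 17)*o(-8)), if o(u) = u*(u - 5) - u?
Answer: 447149040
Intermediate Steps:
r(b, M) = -63 (r(b, M) = 7*(-9) = -63)
o(u) = -u + u*(-5 + u) (o(u) = u*(-5 + u) - u = -u + u*(-5 + u))
(-6545 - 13215)*(-15573 + r(-2, 17)*o(-8)) = (-6545 - 13215)*(-15573 - (-504)*(-6 - 8)) = -19760*(-15573 - (-504)*(-14)) = -19760*(-15573 - 63*112) = -19760*(-15573 - 7056) = -19760*(-22629) = 447149040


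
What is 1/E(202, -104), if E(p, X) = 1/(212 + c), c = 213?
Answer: 425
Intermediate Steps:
E(p, X) = 1/425 (E(p, X) = 1/(212 + 213) = 1/425)
1/E(202, -104) = 1/(1/425) = 425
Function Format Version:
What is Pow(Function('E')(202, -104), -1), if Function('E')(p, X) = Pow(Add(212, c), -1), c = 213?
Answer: 425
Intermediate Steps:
Function('E')(p, X) = Rational(1, 425) (Function('E')(p, X) = Pow(Add(212, 213), -1) = Pow(425, -1) = Rational(1, 425))
Pow(Function('E')(202, -104), -1) = Pow(Rational(1, 425), -1) = 425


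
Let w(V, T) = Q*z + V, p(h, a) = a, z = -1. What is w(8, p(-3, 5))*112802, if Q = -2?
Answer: 1128020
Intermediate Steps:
w(V, T) = 2 + V (w(V, T) = -2*(-1) + V = 2 + V)
w(8, p(-3, 5))*112802 = (2 + 8)*112802 = 10*112802 = 1128020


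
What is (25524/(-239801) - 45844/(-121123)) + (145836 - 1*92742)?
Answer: 1542145246765754/29045416523 ≈ 53094.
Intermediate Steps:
(25524/(-239801) - 45844/(-121123)) + (145836 - 1*92742) = (25524*(-1/239801) - 45844*(-1/121123)) + (145836 - 92742) = (-25524/239801 + 45844/121123) + 53094 = 7901893592/29045416523 + 53094 = 1542145246765754/29045416523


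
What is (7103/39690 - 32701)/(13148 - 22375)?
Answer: 1297895587/366219630 ≈ 3.5440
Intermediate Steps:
(7103/39690 - 32701)/(13148 - 22375) = (7103*(1/39690) - 32701)/(-9227) = (7103/39690 - 32701)*(-1/9227) = -1297895587/39690*(-1/9227) = 1297895587/366219630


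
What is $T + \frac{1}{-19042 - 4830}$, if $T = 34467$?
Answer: $\frac{822796223}{23872} \approx 34467.0$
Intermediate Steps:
$T + \frac{1}{-19042 - 4830} = 34467 + \frac{1}{-19042 - 4830} = 34467 + \frac{1}{-23872} = 34467 - \frac{1}{23872} = \frac{822796223}{23872}$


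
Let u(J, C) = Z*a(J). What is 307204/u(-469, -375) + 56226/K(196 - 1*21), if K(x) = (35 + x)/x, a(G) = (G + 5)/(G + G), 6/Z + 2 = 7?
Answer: 196403885/348 ≈ 5.6438e+5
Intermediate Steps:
Z = 6/5 (Z = 6/(-2 + 7) = 6/5 ≈ 1.2000)
a(G) = (5 + G)/(2*G) (a(G) = (5 + G)/((2*G)) = (5 + G)*(1/(2*G)) = (5 + G)/(2*G))
u(J, C) = 3*(5 + J)/(5*J) (u(J, C) = 6*((5 + J)/(2*J))/5 = 3*(5 + J)/(5*J))
K(x) = (35 + x)/x
307204/u(-469, -375) + 56226/K(196 - 1*21) = 307204/(3/5 + 3/(-469)) + 56226/(((35 + (196 - 1*21))/(196 - 1*21))) = 307204/(3/5 + 3*(-1/469)) + 56226/(((35 + (196 - 21))/(196 - 21))) = 307204/(3/5 - 3/469) + 56226/(((35 + 175)/175)) = 307204/(1392/2345) + 56226/(((1/175)*210)) = 307204*(2345/1392) + 56226/(6/5) = 180098345/348 + 56226*(5/6) = 180098345/348 + 46855 = 196403885/348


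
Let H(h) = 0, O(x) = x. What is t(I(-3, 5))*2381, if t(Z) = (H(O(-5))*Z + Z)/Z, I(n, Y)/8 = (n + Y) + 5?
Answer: 2381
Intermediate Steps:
I(n, Y) = 40 + 8*Y + 8*n (I(n, Y) = 8*((n + Y) + 5) = 8*((Y + n) + 5) = 8*(5 + Y + n) = 40 + 8*Y + 8*n)
t(Z) = 1 (t(Z) = (0*Z + Z)/Z = (0 + Z)/Z = Z/Z = 1)
t(I(-3, 5))*2381 = 1*2381 = 2381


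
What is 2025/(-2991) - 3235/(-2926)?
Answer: 1250245/2917222 ≈ 0.42857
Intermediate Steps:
2025/(-2991) - 3235/(-2926) = 2025*(-1/2991) - 3235*(-1/2926) = -675/997 + 3235/2926 = 1250245/2917222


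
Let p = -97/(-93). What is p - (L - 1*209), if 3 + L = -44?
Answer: 23905/93 ≈ 257.04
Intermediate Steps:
L = -47 (L = -3 - 44 = -47)
p = 97/93 (p = -97*(-1/93) = 97/93 ≈ 1.0430)
p - (L - 1*209) = 97/93 - (-47 - 1*209) = 97/93 - (-47 - 209) = 97/93 - 1*(-256) = 97/93 + 256 = 23905/93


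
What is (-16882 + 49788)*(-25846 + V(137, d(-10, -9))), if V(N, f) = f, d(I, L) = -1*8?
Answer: -850751724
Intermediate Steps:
d(I, L) = -8
(-16882 + 49788)*(-25846 + V(137, d(-10, -9))) = (-16882 + 49788)*(-25846 - 8) = 32906*(-25854) = -850751724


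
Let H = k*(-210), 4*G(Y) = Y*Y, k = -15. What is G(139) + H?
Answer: 31921/4 ≈ 7980.3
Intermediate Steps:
G(Y) = Y²/4 (G(Y) = (Y*Y)/4 = Y²/4)
H = 3150 (H = -15*(-210) = 3150)
G(139) + H = (¼)*139² + 3150 = (¼)*19321 + 3150 = 19321/4 + 3150 = 31921/4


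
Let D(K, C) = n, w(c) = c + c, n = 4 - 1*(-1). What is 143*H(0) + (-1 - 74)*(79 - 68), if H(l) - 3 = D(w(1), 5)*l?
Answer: -396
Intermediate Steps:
n = 5 (n = 4 + 1 = 5)
w(c) = 2*c
D(K, C) = 5
H(l) = 3 + 5*l
143*H(0) + (-1 - 74)*(79 - 68) = 143*(3 + 5*0) + (-1 - 74)*(79 - 68) = 143*(3 + 0) - 75*11 = 143*3 - 825 = 429 - 825 = -396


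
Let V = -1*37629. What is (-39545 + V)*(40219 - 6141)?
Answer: -2629935572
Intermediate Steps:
V = -37629
(-39545 + V)*(40219 - 6141) = (-39545 - 37629)*(40219 - 6141) = -77174*34078 = -2629935572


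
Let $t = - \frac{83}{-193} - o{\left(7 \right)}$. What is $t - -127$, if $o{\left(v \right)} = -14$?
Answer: $\frac{27296}{193} \approx 141.43$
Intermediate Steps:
$t = \frac{2785}{193}$ ($t = - \frac{83}{-193} - -14 = \left(-83\right) \left(- \frac{1}{193}\right) + 14 = \frac{83}{193} + 14 = \frac{2785}{193} \approx 14.43$)
$t - -127 = \frac{2785}{193} - -127 = \frac{2785}{193} + 127 = \frac{27296}{193}$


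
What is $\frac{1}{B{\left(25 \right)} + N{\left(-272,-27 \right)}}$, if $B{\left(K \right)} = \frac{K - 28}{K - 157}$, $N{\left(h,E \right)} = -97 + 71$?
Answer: $- \frac{44}{1143} \approx -0.038495$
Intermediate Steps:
$N{\left(h,E \right)} = -26$
$B{\left(K \right)} = \frac{-28 + K}{-157 + K}$
$\frac{1}{B{\left(25 \right)} + N{\left(-272,-27 \right)}} = \frac{1}{\frac{-28 + 25}{-157 + 25} - 26} = \frac{1}{\frac{1}{-132} \left(-3\right) - 26} = \frac{1}{\left(- \frac{1}{132}\right) \left(-3\right) - 26} = \frac{1}{\frac{1}{44} - 26} = \frac{1}{- \frac{1143}{44}} = - \frac{44}{1143}$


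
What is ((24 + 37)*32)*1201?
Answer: 2344352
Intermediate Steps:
((24 + 37)*32)*1201 = (61*32)*1201 = 1952*1201 = 2344352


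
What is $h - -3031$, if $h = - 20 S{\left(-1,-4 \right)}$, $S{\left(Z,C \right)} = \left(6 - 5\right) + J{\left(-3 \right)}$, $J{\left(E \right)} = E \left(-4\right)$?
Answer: $2771$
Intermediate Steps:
$J{\left(E \right)} = - 4 E$
$S{\left(Z,C \right)} = 13$ ($S{\left(Z,C \right)} = \left(6 - 5\right) - -12 = \left(6 - 5\right) + 12 = 1 + 12 = 13$)
$h = -260$ ($h = \left(-20\right) 13 = -260$)
$h - -3031 = -260 - -3031 = -260 + 3031 = 2771$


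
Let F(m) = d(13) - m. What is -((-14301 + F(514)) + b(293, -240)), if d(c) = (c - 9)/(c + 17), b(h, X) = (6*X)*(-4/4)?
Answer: 200623/15 ≈ 13375.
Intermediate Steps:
b(h, X) = -6*X (b(h, X) = (6*X)*(-4*¼) = (6*X)*(-1) = -6*X)
d(c) = (-9 + c)/(17 + c)
F(m) = 2/15 - m (F(m) = (-9 + 13)/(17 + 13) - m = 4/30 - m = (1/30)*4 - m = 2/15 - m)
-((-14301 + F(514)) + b(293, -240)) = -((-14301 + (2/15 - 1*514)) - 6*(-240)) = -((-14301 + (2/15 - 514)) + 1440) = -((-14301 - 7708/15) + 1440) = -(-222223/15 + 1440) = -1*(-200623/15) = 200623/15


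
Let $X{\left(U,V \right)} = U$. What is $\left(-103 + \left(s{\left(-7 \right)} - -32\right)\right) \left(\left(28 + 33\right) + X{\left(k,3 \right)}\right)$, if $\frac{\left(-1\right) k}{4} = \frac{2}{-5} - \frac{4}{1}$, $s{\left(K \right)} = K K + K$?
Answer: $- \frac{11397}{5} \approx -2279.4$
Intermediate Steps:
$s{\left(K \right)} = K + K^{2}$ ($s{\left(K \right)} = K^{2} + K = K + K^{2}$)
$k = \frac{88}{5}$ ($k = - 4 \left(\frac{2}{-5} - \frac{4}{1}\right) = - 4 \left(2 \left(- \frac{1}{5}\right) - 4\right) = - 4 \left(- \frac{2}{5} - 4\right) = \left(-4\right) \left(- \frac{22}{5}\right) = \frac{88}{5} \approx 17.6$)
$\left(-103 + \left(s{\left(-7 \right)} - -32\right)\right) \left(\left(28 + 33\right) + X{\left(k,3 \right)}\right) = \left(-103 - \left(-32 + 7 \left(1 - 7\right)\right)\right) \left(\left(28 + 33\right) + \frac{88}{5}\right) = \left(-103 + \left(\left(-7\right) \left(-6\right) + 32\right)\right) \left(61 + \frac{88}{5}\right) = \left(-103 + \left(42 + 32\right)\right) \frac{393}{5} = \left(-103 + 74\right) \frac{393}{5} = \left(-29\right) \frac{393}{5} = - \frac{11397}{5}$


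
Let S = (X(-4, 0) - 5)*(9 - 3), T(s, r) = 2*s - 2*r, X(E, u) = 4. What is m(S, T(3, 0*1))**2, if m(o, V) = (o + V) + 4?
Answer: 16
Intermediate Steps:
T(s, r) = -2*r + 2*s
S = -6 (S = (4 - 5)*(9 - 3) = -1*6 = -6)
m(o, V) = 4 + V + o (m(o, V) = (V + o) + 4 = 4 + V + o)
m(S, T(3, 0*1))**2 = (4 + (-0 + 2*3) - 6)**2 = (4 + (-2*0 + 6) - 6)**2 = (4 + (0 + 6) - 6)**2 = (4 + 6 - 6)**2 = 4**2 = 16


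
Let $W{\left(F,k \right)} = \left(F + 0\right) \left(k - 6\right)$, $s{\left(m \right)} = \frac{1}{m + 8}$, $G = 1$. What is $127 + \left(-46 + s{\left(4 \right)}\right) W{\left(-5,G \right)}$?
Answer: $- \frac{12251}{12} \approx -1020.9$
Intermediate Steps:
$s{\left(m \right)} = \frac{1}{8 + m}$
$W{\left(F,k \right)} = F \left(-6 + k\right)$
$127 + \left(-46 + s{\left(4 \right)}\right) W{\left(-5,G \right)} = 127 + \left(-46 + \frac{1}{8 + 4}\right) \left(- 5 \left(-6 + 1\right)\right) = 127 + \left(-46 + \frac{1}{12}\right) \left(\left(-5\right) \left(-5\right)\right) = 127 + \left(-46 + \frac{1}{12}\right) 25 = 127 - \frac{13775}{12} = - \frac{12251}{12}$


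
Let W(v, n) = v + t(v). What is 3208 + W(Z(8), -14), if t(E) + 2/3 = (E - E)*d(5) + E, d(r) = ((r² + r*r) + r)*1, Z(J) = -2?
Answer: 9610/3 ≈ 3203.3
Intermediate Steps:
d(r) = r + 2*r² (d(r) = ((r² + r²) + r)*1 = (2*r² + r)*1 = (r + 2*r²)*1 = r + 2*r²)
t(E) = -⅔ + E (t(E) = -⅔ + ((E - E)*(5*(1 + 2*5)) + E) = -⅔ + (0*(5*(1 + 10)) + E) = -⅔ + (0*(5*11) + E) = -⅔ + (0*55 + E) = -⅔ + (0 + E) = -⅔ + E)
W(v, n) = -⅔ + 2*v (W(v, n) = v + (-⅔ + v) = -⅔ + 2*v)
3208 + W(Z(8), -14) = 3208 + (-⅔ + 2*(-2)) = 3208 + (-⅔ - 4) = 3208 - 14/3 = 9610/3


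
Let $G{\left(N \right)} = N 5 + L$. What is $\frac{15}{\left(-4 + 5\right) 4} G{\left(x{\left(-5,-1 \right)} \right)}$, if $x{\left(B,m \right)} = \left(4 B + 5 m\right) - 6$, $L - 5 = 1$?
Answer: $- \frac{2235}{4} \approx -558.75$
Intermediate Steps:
$L = 6$ ($L = 5 + 1 = 6$)
$x{\left(B,m \right)} = -6 + 4 B + 5 m$
$G{\left(N \right)} = 6 + 5 N$ ($G{\left(N \right)} = N 5 + 6 = 5 N + 6 = 6 + 5 N$)
$\frac{15}{\left(-4 + 5\right) 4} G{\left(x{\left(-5,-1 \right)} \right)} = \frac{15}{\left(-4 + 5\right) 4} \left(6 + 5 \left(-6 + 4 \left(-5\right) + 5 \left(-1\right)\right)\right) = \frac{15}{1 \cdot 4} \left(6 + 5 \left(-6 - 20 - 5\right)\right) = \frac{15}{4} \left(6 + 5 \left(-31\right)\right) = 15 \cdot \frac{1}{4} \left(6 - 155\right) = \frac{15}{4} \left(-149\right) = - \frac{2235}{4}$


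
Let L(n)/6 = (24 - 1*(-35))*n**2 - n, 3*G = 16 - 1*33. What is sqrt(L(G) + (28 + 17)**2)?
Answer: sqrt(120837)/3 ≈ 115.87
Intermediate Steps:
G = -17/3 (G = (16 - 1*33)/3 = (16 - 33)/3 = (1/3)*(-17) = -17/3 ≈ -5.6667)
L(n) = -6*n + 354*n**2 (L(n) = 6*((24 - 1*(-35))*n**2 - n) = 6*((24 + 35)*n**2 - n) = 6*(59*n**2 - n) = 6*(-n + 59*n**2) = -6*n + 354*n**2)
sqrt(L(G) + (28 + 17)**2) = sqrt(6*(-17/3)*(-1 + 59*(-17/3)) + (28 + 17)**2) = sqrt(6*(-17/3)*(-1 - 1003/3) + 45**2) = sqrt(6*(-17/3)*(-1006/3) + 2025) = sqrt(34204/3 + 2025) = sqrt(40279/3) = sqrt(120837)/3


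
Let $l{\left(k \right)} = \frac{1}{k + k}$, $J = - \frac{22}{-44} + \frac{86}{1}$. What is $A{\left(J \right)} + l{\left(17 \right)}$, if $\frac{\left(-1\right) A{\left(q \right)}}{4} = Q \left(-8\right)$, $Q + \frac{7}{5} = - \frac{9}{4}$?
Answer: $- \frac{19851}{170} \approx -116.77$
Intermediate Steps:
$J = \frac{173}{2}$ ($J = \left(-22\right) \left(- \frac{1}{44}\right) + 86 \cdot 1 = \frac{1}{2} + 86 = \frac{173}{2} \approx 86.5$)
$l{\left(k \right)} = \frac{1}{2 k}$
$Q = - \frac{73}{20}$ ($Q = - \frac{7}{5} - \frac{9}{4} = - \frac{73}{20} \approx -3.65$)
$A{\left(q \right)} = - \frac{584}{5}$ ($A{\left(q \right)} = - 4 \left(\left(- \frac{73}{20}\right) \left(-8\right)\right) = \left(-4\right) \frac{146}{5} = - \frac{584}{5}$)
$A{\left(J \right)} + l{\left(17 \right)} = - \frac{584}{5} + \frac{1}{2 \cdot 17} = - \frac{584}{5} + \frac{1}{2} \cdot \frac{1}{17} = - \frac{584}{5} + \frac{1}{34} = - \frac{19851}{170}$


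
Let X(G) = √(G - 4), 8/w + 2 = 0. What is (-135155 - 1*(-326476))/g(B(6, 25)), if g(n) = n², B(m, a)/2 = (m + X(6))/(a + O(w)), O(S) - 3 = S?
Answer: 27550224/(6 + √2)² ≈ 5.0118e+5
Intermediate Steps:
w = -4 (w = 8/(-2 + 0) = 8/(-2) = 8*(-½) = -4)
O(S) = 3 + S
X(G) = √(-4 + G)
B(m, a) = 2*(m + √2)/(-1 + a) (B(m, a) = 2*((m + √(-4 + 6))/(a + (3 - 4))) = 2*((m + √2)/(a - 1)) = 2*((m + √2)/(-1 + a)) = 2*(m + √2)/(-1 + a))
(-135155 - 1*(-326476))/g(B(6, 25)) = (-135155 - 1*(-326476))/((2*(6 + √2)/(-1 + 25))²) = (-135155 + 326476)/((2*(6 + √2)/24)²) = 191321/((2*(1/24)*(6 + √2))²) = 191321/((½ + √2/12)²) = 191321/(½ + √2/12)²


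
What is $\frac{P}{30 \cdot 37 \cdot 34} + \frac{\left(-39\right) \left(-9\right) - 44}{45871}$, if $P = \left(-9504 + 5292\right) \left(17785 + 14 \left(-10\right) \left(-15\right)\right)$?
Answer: $- \frac{64032374314}{28852859} \approx -2219.3$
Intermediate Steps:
$P = -83755620$ ($P = - 4212 \left(17785 - -2100\right) = - 4212 \left(17785 + 2100\right) = \left(-4212\right) 19885 = -83755620$)
$\frac{P}{30 \cdot 37 \cdot 34} + \frac{\left(-39\right) \left(-9\right) - 44}{45871} = - \frac{83755620}{30 \cdot 37 \cdot 34} + \frac{\left(-39\right) \left(-9\right) - 44}{45871} = - \frac{83755620}{1110 \cdot 34} + \left(351 - 44\right) \frac{1}{45871} = - \frac{83755620}{37740} + 307 \cdot \frac{1}{45871} = \left(-83755620\right) \frac{1}{37740} + \frac{307}{45871} = - \frac{1395927}{629} + \frac{307}{45871} = - \frac{64032374314}{28852859}$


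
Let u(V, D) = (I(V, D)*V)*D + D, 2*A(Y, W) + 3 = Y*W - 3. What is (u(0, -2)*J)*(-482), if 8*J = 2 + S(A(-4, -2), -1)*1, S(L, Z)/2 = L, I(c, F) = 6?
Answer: 482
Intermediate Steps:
A(Y, W) = -3 + W*Y/2 (A(Y, W) = -3/2 + (Y*W - 3)/2 = -3/2 + (W*Y - 3)/2 = -3/2 + (-3 + W*Y)/2 = -3/2 + (-3/2 + W*Y/2) = -3 + W*Y/2)
S(L, Z) = 2*L
J = ½ (J = (2 + (2*(-3 + (½)*(-2)*(-4)))*1)/8 = (2 + (2*(-3 + 4))*1)/8 = (2 + (2*1)*1)/8 = (2 + 2*1)/8 = (2 + 2)/8 = (⅛)*4 = ½ ≈ 0.50000)
u(V, D) = D + 6*D*V (u(V, D) = (6*V)*D + D = 6*D*V + D = D + 6*D*V)
(u(0, -2)*J)*(-482) = (-2*(1 + 6*0)*(½))*(-482) = (-2*(1 + 0)*(½))*(-482) = (-2*1*(½))*(-482) = -2*½*(-482) = -1*(-482) = 482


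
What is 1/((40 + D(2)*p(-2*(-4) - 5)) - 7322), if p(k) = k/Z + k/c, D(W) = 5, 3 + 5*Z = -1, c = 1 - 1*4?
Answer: -4/29223 ≈ -0.00013688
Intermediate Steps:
c = -3 (c = 1 - 4 = -3)
Z = -⅘ (Z = -⅗ + (⅕)*(-1) = -⅗ - ⅕ = -⅘ ≈ -0.80000)
p(k) = -19*k/12 (p(k) = k/(-⅘) + k/(-3) = k*(-5/4) + k*(-⅓) = -5*k/4 - k/3 = -19*k/12)
1/((40 + D(2)*p(-2*(-4) - 5)) - 7322) = 1/((40 + 5*(-19*(-2*(-4) - 5)/12)) - 7322) = 1/((40 + 5*(-19*(8 - 5)/12)) - 7322) = 1/((40 + 5*(-19/12*3)) - 7322) = 1/((40 + 5*(-19/4)) - 7322) = 1/((40 - 95/4) - 7322) = 1/(65/4 - 7322) = 1/(-29223/4) = -4/29223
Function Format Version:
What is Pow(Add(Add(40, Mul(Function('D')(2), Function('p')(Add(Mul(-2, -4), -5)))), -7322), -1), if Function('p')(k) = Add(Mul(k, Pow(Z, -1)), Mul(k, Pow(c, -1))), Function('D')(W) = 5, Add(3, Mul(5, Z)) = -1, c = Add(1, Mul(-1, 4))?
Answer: Rational(-4, 29223) ≈ -0.00013688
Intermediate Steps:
c = -3 (c = Add(1, -4) = -3)
Z = Rational(-4, 5) (Z = Add(Rational(-3, 5), Mul(Rational(1, 5), -1)) = Add(Rational(-3, 5), Rational(-1, 5)) = Rational(-4, 5) ≈ -0.80000)
Function('p')(k) = Mul(Rational(-19, 12), k) (Function('p')(k) = Add(Mul(k, Pow(Rational(-4, 5), -1)), Mul(k, Pow(-3, -1))) = Add(Mul(k, Rational(-5, 4)), Mul(k, Rational(-1, 3))) = Add(Mul(Rational(-5, 4), k), Mul(Rational(-1, 3), k)) = Mul(Rational(-19, 12), k))
Pow(Add(Add(40, Mul(Function('D')(2), Function('p')(Add(Mul(-2, -4), -5)))), -7322), -1) = Pow(Add(Add(40, Mul(5, Mul(Rational(-19, 12), Add(Mul(-2, -4), -5)))), -7322), -1) = Pow(Add(Add(40, Mul(5, Mul(Rational(-19, 12), Add(8, -5)))), -7322), -1) = Pow(Add(Add(40, Mul(5, Mul(Rational(-19, 12), 3))), -7322), -1) = Pow(Add(Add(40, Mul(5, Rational(-19, 4))), -7322), -1) = Pow(Add(Add(40, Rational(-95, 4)), -7322), -1) = Pow(Add(Rational(65, 4), -7322), -1) = Pow(Rational(-29223, 4), -1) = Rational(-4, 29223)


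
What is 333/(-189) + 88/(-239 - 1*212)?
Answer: -1685/861 ≈ -1.9570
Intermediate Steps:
333/(-189) + 88/(-239 - 1*212) = 333*(-1/189) + 88/(-239 - 212) = -37/21 + 88/(-451) = -37/21 + 88*(-1/451) = -37/21 - 8/41 = -1685/861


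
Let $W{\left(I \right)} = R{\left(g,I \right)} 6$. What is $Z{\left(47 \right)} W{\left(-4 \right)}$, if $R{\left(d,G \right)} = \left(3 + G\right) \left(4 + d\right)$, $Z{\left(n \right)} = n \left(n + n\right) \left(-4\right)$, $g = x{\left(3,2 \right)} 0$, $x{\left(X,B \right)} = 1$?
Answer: $424128$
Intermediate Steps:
$g = 0$ ($g = 1 \cdot 0 = 0$)
$Z{\left(n \right)} = - 8 n^{2}$ ($Z{\left(n \right)} = n 2 n \left(-4\right) = 2 n^{2} \left(-4\right) = - 8 n^{2}$)
$W{\left(I \right)} = 72 + 24 I$ ($W{\left(I \right)} = \left(12 + 3 \cdot 0 + 4 I + I 0\right) 6 = \left(12 + 0 + 4 I + 0\right) 6 = \left(12 + 4 I\right) 6 = 72 + 24 I$)
$Z{\left(47 \right)} W{\left(-4 \right)} = - 8 \cdot 47^{2} \left(72 + 24 \left(-4\right)\right) = \left(-8\right) 2209 \left(72 - 96\right) = \left(-17672\right) \left(-24\right) = 424128$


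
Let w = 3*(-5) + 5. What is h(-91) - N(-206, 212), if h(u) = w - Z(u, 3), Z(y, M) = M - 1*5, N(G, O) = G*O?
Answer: 43664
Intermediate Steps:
Z(y, M) = -5 + M (Z(y, M) = M - 5 = -5 + M)
w = -10 (w = -15 + 5 = -10)
h(u) = -8 (h(u) = -10 - (-5 + 3) = -10 - 1*(-2) = -10 + 2 = -8)
h(-91) - N(-206, 212) = -8 - (-206)*212 = -8 - 1*(-43672) = -8 + 43672 = 43664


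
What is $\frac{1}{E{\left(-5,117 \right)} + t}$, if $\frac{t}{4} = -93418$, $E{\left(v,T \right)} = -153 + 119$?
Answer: $- \frac{1}{373706} \approx -2.6759 \cdot 10^{-6}$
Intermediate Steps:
$E{\left(v,T \right)} = -34$
$t = -373672$ ($t = 4 \left(-93418\right) = -373672$)
$\frac{1}{E{\left(-5,117 \right)} + t} = \frac{1}{-34 - 373672} = \frac{1}{-373706} = - \frac{1}{373706}$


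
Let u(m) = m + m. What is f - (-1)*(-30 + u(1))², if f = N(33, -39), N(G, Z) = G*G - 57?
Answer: 1816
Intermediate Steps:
u(m) = 2*m
N(G, Z) = -57 + G² (N(G, Z) = G² - 57 = -57 + G²)
f = 1032 (f = -57 + 33² = -57 + 1089 = 1032)
f - (-1)*(-30 + u(1))² = 1032 - (-1)*(-30 + 2*1)² = 1032 - (-1)*(-30 + 2)² = 1032 - (-1)*(-28)² = 1032 - (-1)*784 = 1032 - 1*(-784) = 1032 + 784 = 1816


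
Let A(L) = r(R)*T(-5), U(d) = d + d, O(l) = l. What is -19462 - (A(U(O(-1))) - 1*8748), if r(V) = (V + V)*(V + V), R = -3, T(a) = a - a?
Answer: -10714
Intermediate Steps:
T(a) = 0
U(d) = 2*d
r(V) = 4*V² (r(V) = (2*V)*(2*V) = 4*V²)
A(L) = 0 (A(L) = (4*(-3)²)*0 = (4*9)*0 = 36*0 = 0)
-19462 - (A(U(O(-1))) - 1*8748) = -19462 - (0 - 1*8748) = -19462 - (0 - 8748) = -19462 - 1*(-8748) = -19462 + 8748 = -10714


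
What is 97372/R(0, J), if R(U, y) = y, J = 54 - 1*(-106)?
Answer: 24343/40 ≈ 608.58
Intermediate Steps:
J = 160 (J = 54 + 106 = 160)
97372/R(0, J) = 97372/160 = 97372*(1/160) = 24343/40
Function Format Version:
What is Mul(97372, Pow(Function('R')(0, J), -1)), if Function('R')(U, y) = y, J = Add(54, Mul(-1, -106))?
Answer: Rational(24343, 40) ≈ 608.58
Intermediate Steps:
J = 160 (J = Add(54, 106) = 160)
Mul(97372, Pow(Function('R')(0, J), -1)) = Mul(97372, Pow(160, -1)) = Mul(97372, Rational(1, 160)) = Rational(24343, 40)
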